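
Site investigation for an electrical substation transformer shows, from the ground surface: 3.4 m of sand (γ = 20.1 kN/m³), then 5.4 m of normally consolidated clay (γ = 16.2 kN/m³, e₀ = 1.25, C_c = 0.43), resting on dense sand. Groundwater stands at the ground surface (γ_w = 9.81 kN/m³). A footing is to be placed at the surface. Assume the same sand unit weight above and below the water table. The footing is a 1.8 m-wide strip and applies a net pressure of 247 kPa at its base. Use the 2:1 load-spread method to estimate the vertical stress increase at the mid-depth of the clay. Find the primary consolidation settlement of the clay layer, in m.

S_c ≈ 0.328 m

Mid-depth of clay below the ground surface: z = 3.4 + 5.4/2 = 6.1 m.
Total vertical stress at mid-clay: σ_v = 20.1×3.4 + 16.2×2.7 = 112.08 kPa.
Pore pressure: u = 9.81×(6.1 − 0) = 59.841 kPa.
Initial effective stress: σ'_0 = σ_v − u = 112.08 − 59.841 = 52.239 kPa.
Stress increase at mid-clay by the 2:1 spreading method:
Δσ = qB/(B+z) = 247×1.8/(1.8+6.1) = 56.278 kPa
Final effective stress: σ'_f = σ'_0 + Δσ = 52.239 + 56.278 = 108.52 kPa.
Normally consolidated clay, so the full stress increment lies on the virgin compression line:
S_c = C_c·H/(1+e₀)·log₁₀(σ'_f/σ'_0) = 0.43×5.4/(1+1.25)×log₁₀(108.52/52.239)
    = 1.032 × 0.31751 = 0.3277 m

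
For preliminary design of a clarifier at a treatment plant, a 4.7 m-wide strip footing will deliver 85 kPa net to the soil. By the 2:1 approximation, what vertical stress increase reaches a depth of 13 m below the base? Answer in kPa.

By the 2:1 method the load spreads at 1 horizontal : 2 vertical, so at depth z the loaded area has grown by z in each plan dimension:
Δσ = qB/(B+z) = 85×4.7/(4.7+13) = 22.571 kPa

Δσ_z ≈ 22.6 kPa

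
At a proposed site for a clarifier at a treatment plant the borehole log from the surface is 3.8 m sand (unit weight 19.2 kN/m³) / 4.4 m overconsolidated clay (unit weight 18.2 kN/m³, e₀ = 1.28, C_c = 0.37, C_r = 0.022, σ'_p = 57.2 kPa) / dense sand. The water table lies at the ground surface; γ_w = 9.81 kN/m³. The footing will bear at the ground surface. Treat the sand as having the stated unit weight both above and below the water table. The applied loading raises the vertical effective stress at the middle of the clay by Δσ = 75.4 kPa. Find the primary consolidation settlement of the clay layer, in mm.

S_c ≈ 254 mm

Mid-depth of clay below the ground surface: z = 3.8 + 4.4/2 = 6 m.
Total vertical stress at mid-clay: σ_v = 19.2×3.8 + 18.2×2.2 = 113 kPa.
Pore pressure: u = 9.81×(6 − 0) = 58.86 kPa.
Initial effective stress: σ'_0 = σ_v − u = 113 − 58.86 = 54.14 kPa.
Final effective stress: σ'_f = 54.14 + 75.4 = 129.54 kPa.
σ'_f = 129.54 > σ'_p = 57.2 kPa, so the stress path crosses the preconsolidation pressure — recompression up to σ'_p, then virgin compression beyond:
S_c = H/(1+e₀)·[C_r·log₁₀(σ'_p/σ'_0) + C_c·log₁₀(σ'_f/σ'_p)]
    = 4.4/2.28 × [0.022×log₁₀(57.2/54.14) + 0.37×log₁₀(129.54/57.2)]
    = 1.9298 × [0.00052531 + 0.13135] = 0.2545 m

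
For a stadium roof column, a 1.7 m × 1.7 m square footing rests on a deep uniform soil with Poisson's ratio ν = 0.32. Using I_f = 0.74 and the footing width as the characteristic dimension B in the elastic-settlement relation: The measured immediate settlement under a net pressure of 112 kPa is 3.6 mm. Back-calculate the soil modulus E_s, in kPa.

E_s ≈ 35100 kPa

S_e = q·B·(1−ν²)/E_s · I_f  ⇒  E_s = q·B·(1−ν²)·I_f / S_e.
E_s = 112 × 1.7 × 0.8976 × 0.74 / 0.0036 = 35130 kPa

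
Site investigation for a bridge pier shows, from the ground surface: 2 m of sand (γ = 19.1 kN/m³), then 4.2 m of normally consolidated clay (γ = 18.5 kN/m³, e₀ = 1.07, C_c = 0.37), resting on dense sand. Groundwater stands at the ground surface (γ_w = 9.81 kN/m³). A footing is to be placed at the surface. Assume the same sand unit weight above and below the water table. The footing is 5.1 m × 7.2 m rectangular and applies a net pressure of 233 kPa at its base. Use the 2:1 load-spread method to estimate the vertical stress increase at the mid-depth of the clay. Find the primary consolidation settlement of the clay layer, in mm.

S_c ≈ 383 mm

Mid-depth of clay below the ground surface: z = 2 + 4.2/2 = 4.1 m.
Total vertical stress at mid-clay: σ_v = 19.1×2 + 18.5×2.1 = 77.05 kPa.
Pore pressure: u = 9.81×(4.1 − 0) = 40.221 kPa.
Initial effective stress: σ'_0 = σ_v − u = 77.05 − 40.221 = 36.829 kPa.
Stress increase at mid-clay by the 2:1 spreading method:
Δσ = qBL/((B+z)(L+z)) = 233×5.1×7.2/((5.1+4.1)(7.2+4.1)) = 82.299 kPa
Final effective stress: σ'_f = σ'_0 + Δσ = 36.829 + 82.299 = 119.13 kPa.
Normally consolidated clay, so the full stress increment lies on the virgin compression line:
S_c = C_c·H/(1+e₀)·log₁₀(σ'_f/σ'_0) = 0.37×4.2/(1+1.07)×log₁₀(119.13/36.829)
    = 0.75072 × 0.50983 = 0.3827 m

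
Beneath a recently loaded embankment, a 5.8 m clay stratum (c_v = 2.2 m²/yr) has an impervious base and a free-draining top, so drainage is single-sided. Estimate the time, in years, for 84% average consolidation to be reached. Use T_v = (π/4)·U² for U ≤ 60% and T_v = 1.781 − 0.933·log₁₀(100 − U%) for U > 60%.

t ≈ 10.1 years

Drainage path length: H_d = H = 5.8 m (single drainage).
U > 60%: T_v = 1.781 − 0.933·log₁₀(100 − 84) = 0.65756.
t = T_v·H_d²/c_v = 0.65756×5.8²/2.2 = 10.05 years.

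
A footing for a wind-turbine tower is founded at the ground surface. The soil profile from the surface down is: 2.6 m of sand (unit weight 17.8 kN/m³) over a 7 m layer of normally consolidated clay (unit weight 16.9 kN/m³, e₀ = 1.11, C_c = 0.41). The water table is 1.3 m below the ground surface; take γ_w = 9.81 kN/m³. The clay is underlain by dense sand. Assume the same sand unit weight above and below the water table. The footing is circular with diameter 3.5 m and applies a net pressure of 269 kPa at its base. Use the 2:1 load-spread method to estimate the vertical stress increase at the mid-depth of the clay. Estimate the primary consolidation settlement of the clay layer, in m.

Mid-depth of clay below the ground surface: z = 2.6 + 7/2 = 6.1 m.
Total vertical stress at mid-clay: σ_v = 17.8×2.6 + 16.9×3.5 = 105.43 kPa.
Pore pressure: u = 9.81×(6.1 − 1.3) = 47.088 kPa.
Initial effective stress: σ'_0 = σ_v − u = 105.43 − 47.088 = 58.342 kPa.
Stress increase at mid-clay by the 2:1 spreading method:
Δσ ≈ qD²/(D+z)² = 269×3.5²/(3.5+6.1)² = 35.756 kPa
Final effective stress: σ'_f = σ'_0 + Δσ = 58.342 + 35.756 = 94.098 kPa.
Normally consolidated clay, so the full stress increment lies on the virgin compression line:
S_c = C_c·H/(1+e₀)·log₁₀(σ'_f/σ'_0) = 0.41×7/(1+1.11)×log₁₀(94.098/58.342)
    = 1.3602 × 0.2076 = 0.2824 m

S_c ≈ 0.282 m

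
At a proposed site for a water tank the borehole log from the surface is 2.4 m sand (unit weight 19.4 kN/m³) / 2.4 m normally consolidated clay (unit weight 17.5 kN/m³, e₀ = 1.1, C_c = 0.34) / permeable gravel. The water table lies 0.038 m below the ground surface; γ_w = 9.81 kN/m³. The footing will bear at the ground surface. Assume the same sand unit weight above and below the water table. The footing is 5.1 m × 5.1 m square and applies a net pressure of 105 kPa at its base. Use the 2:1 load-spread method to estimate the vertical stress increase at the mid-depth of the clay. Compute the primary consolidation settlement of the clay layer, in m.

S_c ≈ 0.126 m

Mid-depth of clay below the ground surface: z = 2.4 + 2.4/2 = 3.6 m.
Total vertical stress at mid-clay: σ_v = 19.4×2.4 + 17.5×1.2 = 67.56 kPa.
Pore pressure: u = 9.81×(3.6 − 0.038) = 34.943 kPa.
Initial effective stress: σ'_0 = σ_v − u = 67.56 − 34.943 = 32.617 kPa.
Stress increase at mid-clay by the 2:1 spreading method:
Δσ = qBL/((B+z)(L+z)) = 105×5.1×5.1/((5.1+3.6)(5.1+3.6)) = 36.082 kPa
Final effective stress: σ'_f = σ'_0 + Δσ = 32.617 + 36.082 = 68.699 kPa.
Normally consolidated clay, so the full stress increment lies on the virgin compression line:
S_c = C_c·H/(1+e₀)·log₁₀(σ'_f/σ'_0) = 0.34×2.4/(1+1.1)×log₁₀(68.699/32.617)
    = 0.38857 × 0.32351 = 0.1257 m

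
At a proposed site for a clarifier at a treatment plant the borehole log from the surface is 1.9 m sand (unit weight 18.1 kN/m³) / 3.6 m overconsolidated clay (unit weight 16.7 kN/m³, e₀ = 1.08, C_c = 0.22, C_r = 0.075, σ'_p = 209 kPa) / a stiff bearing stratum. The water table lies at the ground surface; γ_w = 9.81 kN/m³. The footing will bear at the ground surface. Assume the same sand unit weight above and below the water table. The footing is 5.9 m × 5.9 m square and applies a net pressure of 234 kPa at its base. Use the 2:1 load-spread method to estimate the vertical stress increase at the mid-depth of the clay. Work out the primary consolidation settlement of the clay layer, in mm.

S_c ≈ 80.1 mm

Mid-depth of clay below the ground surface: z = 1.9 + 3.6/2 = 3.7 m.
Total vertical stress at mid-clay: σ_v = 18.1×1.9 + 16.7×1.8 = 64.45 kPa.
Pore pressure: u = 9.81×(3.7 − 0) = 36.297 kPa.
Initial effective stress: σ'_0 = σ_v − u = 64.45 − 36.297 = 28.153 kPa.
Stress increase at mid-clay by the 2:1 spreading method:
Δσ = qBL/((B+z)(L+z)) = 234×5.9×5.9/((5.9+3.7)(5.9+3.7)) = 88.385 kPa
Final effective stress: σ'_f = 28.153 + 88.385 = 116.54 kPa.
σ'_f = 116.54 ≤ σ'_p = 209 kPa, so the clay remains overconsolidated and only the recompression index applies:
S_c = C_r·H/(1+e₀)·log₁₀(σ'_f/σ'_0) = 0.075×3.6/2.08×log₁₀(116.54/28.153)
    = 0.12981 × 0.61695 = 0.08009 m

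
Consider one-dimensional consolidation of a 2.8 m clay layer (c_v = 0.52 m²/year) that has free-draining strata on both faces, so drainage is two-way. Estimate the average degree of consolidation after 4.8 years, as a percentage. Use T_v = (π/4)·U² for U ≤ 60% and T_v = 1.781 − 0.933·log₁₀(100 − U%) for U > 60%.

U ≈ 96.5 %

Drainage path length: H_d = H/2 = 1.4 m (double drainage).
T_v = c_v·t/H_d² = 0.52×4.8/1.4² = 1.2735.
T_v = 1.2735 corresponds to the U > 60% branch:
U = 1 − 10^((1.781 − T_v)/0.933)/100 = 0.965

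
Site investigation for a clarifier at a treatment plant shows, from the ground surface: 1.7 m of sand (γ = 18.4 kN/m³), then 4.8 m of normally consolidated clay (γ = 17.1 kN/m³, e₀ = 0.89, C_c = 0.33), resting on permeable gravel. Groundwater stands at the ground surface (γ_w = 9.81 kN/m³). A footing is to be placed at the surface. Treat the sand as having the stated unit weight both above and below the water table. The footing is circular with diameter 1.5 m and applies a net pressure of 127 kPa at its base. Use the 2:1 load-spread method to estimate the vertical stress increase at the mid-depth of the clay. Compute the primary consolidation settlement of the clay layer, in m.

S_c ≈ 0.091 m

Mid-depth of clay below the ground surface: z = 1.7 + 4.8/2 = 4.1 m.
Total vertical stress at mid-clay: σ_v = 18.4×1.7 + 17.1×2.4 = 72.32 kPa.
Pore pressure: u = 9.81×(4.1 − 0) = 40.221 kPa.
Initial effective stress: σ'_0 = σ_v − u = 72.32 − 40.221 = 32.099 kPa.
Stress increase at mid-clay by the 2:1 spreading method:
Δσ ≈ qD²/(D+z)² = 127×1.5²/(1.5+4.1)² = 9.1119 kPa
Final effective stress: σ'_f = σ'_0 + Δσ = 32.099 + 9.1119 = 41.211 kPa.
Normally consolidated clay, so the full stress increment lies on the virgin compression line:
S_c = C_c·H/(1+e₀)·log₁₀(σ'_f/σ'_0) = 0.33×4.8/(1+0.89)×log₁₀(41.211/32.099)
    = 0.8381 × 0.10852 = 0.09095 m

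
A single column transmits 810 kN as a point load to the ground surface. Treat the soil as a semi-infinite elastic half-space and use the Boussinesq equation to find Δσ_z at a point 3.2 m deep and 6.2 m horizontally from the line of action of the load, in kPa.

Boussinesq vertical stress below a point load on an elastic half-space:
Δσ_z = 3P/(2πz²) · [1 + (r/z)²]^(−5/2)
r/z = 6.2/3.2 = 1.9375; [1+(r/z)²]^(−5/2) = 0.020294.
Δσ_z = 3×810/(2π×3.2²) × 0.020294 = 37.768 × 0.020294 = 0.7665 kPa

Δσ_z ≈ 0.766 kPa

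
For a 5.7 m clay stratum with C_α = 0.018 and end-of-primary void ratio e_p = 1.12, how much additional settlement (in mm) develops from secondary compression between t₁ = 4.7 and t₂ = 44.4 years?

Secondary compression: S_s = C_α·H/(1+e_p)·log₁₀(t₂/t₁)
S_s = 0.018×5.7/(1+1.12)×log₁₀(44.4/4.7)
    = 0.0484 × 0.9753 = 0.0472 m

S_s ≈ 47.2 mm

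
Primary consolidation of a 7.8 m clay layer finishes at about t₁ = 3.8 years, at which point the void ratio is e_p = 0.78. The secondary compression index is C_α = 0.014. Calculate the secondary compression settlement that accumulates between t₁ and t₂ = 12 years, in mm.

S_s ≈ 30.6 mm

Secondary compression: S_s = C_α·H/(1+e_p)·log₁₀(t₂/t₁)
S_s = 0.014×7.8/(1+0.78)×log₁₀(12/3.8)
    = 0.06135 × 0.4994 = 0.03064 m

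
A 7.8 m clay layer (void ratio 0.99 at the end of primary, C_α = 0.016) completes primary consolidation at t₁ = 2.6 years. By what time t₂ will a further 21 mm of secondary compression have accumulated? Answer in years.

t₂ ≈ 5.62 years

S_s = C_α·H/(1+e_p)·log₁₀(t₂/t₁) ⇒ log₁₀(t₂/t₁) = S_s·(1+e_p)/(C_α·H).
log₁₀(t₂/t₁) = 0.021 × (1+0.99) / (0.016×7.8) = 0.3349
t₂ = t₁ × 10^0.3349 = 2.6 × 2.162 = 5.621 years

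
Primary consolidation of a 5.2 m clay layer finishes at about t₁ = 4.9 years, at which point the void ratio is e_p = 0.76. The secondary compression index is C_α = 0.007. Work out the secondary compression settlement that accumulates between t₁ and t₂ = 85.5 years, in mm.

S_s ≈ 25.7 mm

Secondary compression: S_s = C_α·H/(1+e_p)·log₁₀(t₂/t₁)
S_s = 0.007×5.2/(1+0.76)×log₁₀(85.5/4.9)
    = 0.02068 × 1.242 = 0.02568 m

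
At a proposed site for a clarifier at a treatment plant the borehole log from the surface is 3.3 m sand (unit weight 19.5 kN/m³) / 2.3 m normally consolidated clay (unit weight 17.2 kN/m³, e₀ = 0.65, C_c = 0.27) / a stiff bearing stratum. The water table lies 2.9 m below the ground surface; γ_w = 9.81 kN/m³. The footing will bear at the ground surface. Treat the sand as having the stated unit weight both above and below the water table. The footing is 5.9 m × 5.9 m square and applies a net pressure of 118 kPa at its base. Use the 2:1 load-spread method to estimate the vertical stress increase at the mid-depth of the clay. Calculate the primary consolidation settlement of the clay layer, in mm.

S_c ≈ 72.3 mm

Mid-depth of clay below the ground surface: z = 3.3 + 2.3/2 = 4.45 m.
Total vertical stress at mid-clay: σ_v = 19.5×3.3 + 17.2×1.15 = 84.13 kPa.
Pore pressure: u = 9.81×(4.45 − 2.9) = 15.206 kPa.
Initial effective stress: σ'_0 = σ_v − u = 84.13 − 15.206 = 68.924 kPa.
Stress increase at mid-clay by the 2:1 spreading method:
Δσ = qBL/((B+z)(L+z)) = 118×5.9×5.9/((5.9+4.45)(5.9+4.45)) = 38.345 kPa
Final effective stress: σ'_f = σ'_0 + Δσ = 68.924 + 38.345 = 107.27 kPa.
Normally consolidated clay, so the full stress increment lies on the virgin compression line:
S_c = C_c·H/(1+e₀)·log₁₀(σ'_f/σ'_0) = 0.27×2.3/(1+0.65)×log₁₀(107.27/68.924)
    = 0.37636 × 0.19211 = 0.0723 m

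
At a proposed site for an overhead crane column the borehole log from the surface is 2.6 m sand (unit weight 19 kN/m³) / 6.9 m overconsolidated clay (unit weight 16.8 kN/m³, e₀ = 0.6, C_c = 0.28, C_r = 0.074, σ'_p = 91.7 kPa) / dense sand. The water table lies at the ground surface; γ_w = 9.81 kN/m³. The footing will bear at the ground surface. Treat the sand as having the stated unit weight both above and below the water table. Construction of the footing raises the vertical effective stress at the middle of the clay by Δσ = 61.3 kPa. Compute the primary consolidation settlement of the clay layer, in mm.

S_c ≈ 182 mm

Mid-depth of clay below the ground surface: z = 2.6 + 6.9/2 = 6.05 m.
Total vertical stress at mid-clay: σ_v = 19×2.6 + 16.8×3.45 = 107.36 kPa.
Pore pressure: u = 9.81×(6.05 − 0) = 59.351 kPa.
Initial effective stress: σ'_0 = σ_v − u = 107.36 − 59.351 = 48.009 kPa.
Final effective stress: σ'_f = 48.009 + 61.3 = 109.31 kPa.
σ'_f = 109.31 > σ'_p = 91.7 kPa, so the stress path crosses the preconsolidation pressure — recompression up to σ'_p, then virgin compression beyond:
S_c = H/(1+e₀)·[C_r·log₁₀(σ'_p/σ'_0) + C_c·log₁₀(σ'_f/σ'_p)]
    = 6.9/1.6 × [0.074×log₁₀(91.7/48.009) + 0.28×log₁₀(109.31/91.7)]
    = 4.3125 × [0.020797 + 0.021361] = 0.1818 m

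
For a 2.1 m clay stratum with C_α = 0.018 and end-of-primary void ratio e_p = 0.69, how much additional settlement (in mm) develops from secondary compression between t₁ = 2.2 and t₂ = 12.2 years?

Secondary compression: S_s = C_α·H/(1+e_p)·log₁₀(t₂/t₁)
S_s = 0.018×2.1/(1+0.69)×log₁₀(12.2/2.2)
    = 0.02237 × 0.7439 = 0.01664 m

S_s ≈ 16.6 mm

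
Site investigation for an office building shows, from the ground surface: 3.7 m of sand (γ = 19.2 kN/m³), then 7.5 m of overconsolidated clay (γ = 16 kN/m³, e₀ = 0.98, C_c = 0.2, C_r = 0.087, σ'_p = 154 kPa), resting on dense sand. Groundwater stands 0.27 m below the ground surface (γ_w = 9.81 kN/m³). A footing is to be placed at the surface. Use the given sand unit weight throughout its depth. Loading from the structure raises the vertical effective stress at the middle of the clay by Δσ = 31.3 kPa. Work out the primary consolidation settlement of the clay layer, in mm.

S_c ≈ 59.6 mm

Mid-depth of clay below the ground surface: z = 3.7 + 7.5/2 = 7.45 m.
Total vertical stress at mid-clay: σ_v = 19.2×3.7 + 16×3.75 = 131.04 kPa.
Pore pressure: u = 9.81×(7.45 − 0.27) = 70.436 kPa.
Initial effective stress: σ'_0 = σ_v − u = 131.04 − 70.436 = 60.604 kPa.
Final effective stress: σ'_f = 60.604 + 31.3 = 91.904 kPa.
σ'_f = 91.904 ≤ σ'_p = 154 kPa, so the clay remains overconsolidated and only the recompression index applies:
S_c = C_r·H/(1+e₀)·log₁₀(σ'_f/σ'_0) = 0.087×7.5/1.98×log₁₀(91.904/60.604)
    = 0.32955 × 0.18083 = 0.05959 m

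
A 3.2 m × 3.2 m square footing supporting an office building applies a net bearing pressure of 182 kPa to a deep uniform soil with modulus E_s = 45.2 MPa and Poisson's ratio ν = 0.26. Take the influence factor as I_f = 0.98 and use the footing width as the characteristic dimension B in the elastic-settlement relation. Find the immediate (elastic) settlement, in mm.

Immediate (elastic) settlement: S_e = q·B·(1−ν²)/E_s · I_f.
E_s = 45.2 MPa = 45200 kPa.
S_e = 182 × 3.2 × (1 − 0.26²) / 45200 × 0.98
    = 182 × 3.2 × 0.9324 / 45200 × 0.98
    = 0.01177 m = 11.77 mm

S_e ≈ 11.8 mm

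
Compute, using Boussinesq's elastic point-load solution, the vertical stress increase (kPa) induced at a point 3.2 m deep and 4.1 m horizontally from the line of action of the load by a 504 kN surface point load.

Boussinesq vertical stress below a point load on an elastic half-space:
Δσ_z = 3P/(2πz²) · [1 + (r/z)²]^(−5/2)
r/z = 4.1/3.2 = 1.2812; [1+(r/z)²]^(−5/2) = 0.088172.
Δσ_z = 3×504/(2π×3.2²) × 0.088172 = 23.5 × 0.088172 = 2.072 kPa

Δσ_z ≈ 2.07 kPa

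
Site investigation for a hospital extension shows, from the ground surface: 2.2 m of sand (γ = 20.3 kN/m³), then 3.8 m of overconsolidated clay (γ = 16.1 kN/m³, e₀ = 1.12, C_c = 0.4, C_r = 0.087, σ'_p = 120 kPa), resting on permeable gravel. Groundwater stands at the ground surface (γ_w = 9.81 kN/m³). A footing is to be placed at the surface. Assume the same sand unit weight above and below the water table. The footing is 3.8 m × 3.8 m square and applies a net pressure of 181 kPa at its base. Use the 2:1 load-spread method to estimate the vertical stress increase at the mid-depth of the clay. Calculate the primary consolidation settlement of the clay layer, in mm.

S_c ≈ 53.3 mm

Mid-depth of clay below the ground surface: z = 2.2 + 3.8/2 = 4.1 m.
Total vertical stress at mid-clay: σ_v = 20.3×2.2 + 16.1×1.9 = 75.25 kPa.
Pore pressure: u = 9.81×(4.1 − 0) = 40.221 kPa.
Initial effective stress: σ'_0 = σ_v − u = 75.25 − 40.221 = 35.029 kPa.
Stress increase at mid-clay by the 2:1 spreading method:
Δσ = qBL/((B+z)(L+z)) = 181×3.8×3.8/((3.8+4.1)(3.8+4.1)) = 41.879 kPa
Final effective stress: σ'_f = 35.029 + 41.879 = 76.908 kPa.
σ'_f = 76.908 ≤ σ'_p = 120 kPa, so the clay remains overconsolidated and only the recompression index applies:
S_c = C_r·H/(1+e₀)·log₁₀(σ'_f/σ'_0) = 0.087×3.8/2.12×log₁₀(76.908/35.029)
    = 0.15595 × 0.34154 = 0.05326 m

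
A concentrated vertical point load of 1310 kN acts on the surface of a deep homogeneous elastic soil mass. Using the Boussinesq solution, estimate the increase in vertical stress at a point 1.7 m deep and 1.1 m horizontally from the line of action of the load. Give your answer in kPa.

Δσ_z ≈ 90.3 kPa

Boussinesq vertical stress below a point load on an elastic half-space:
Δσ_z = 3P/(2πz²) · [1 + (r/z)²]^(−5/2)
r/z = 1.1/1.7 = 0.64706; [1+(r/z)²]^(−5/2) = 0.41714.
Δσ_z = 3×1310/(2π×1.7²) × 0.41714 = 216.43 × 0.41714 = 90.28 kPa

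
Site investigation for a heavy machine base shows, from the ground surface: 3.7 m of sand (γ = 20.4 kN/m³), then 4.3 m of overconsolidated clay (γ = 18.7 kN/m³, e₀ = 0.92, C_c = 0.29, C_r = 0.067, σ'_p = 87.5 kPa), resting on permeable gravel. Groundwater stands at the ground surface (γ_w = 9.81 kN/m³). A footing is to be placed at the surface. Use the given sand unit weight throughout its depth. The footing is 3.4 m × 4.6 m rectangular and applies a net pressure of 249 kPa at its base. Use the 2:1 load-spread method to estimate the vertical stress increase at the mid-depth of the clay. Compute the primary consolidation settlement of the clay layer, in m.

S_c ≈ 0.0601 m

Mid-depth of clay below the ground surface: z = 3.7 + 4.3/2 = 5.85 m.
Total vertical stress at mid-clay: σ_v = 20.4×3.7 + 18.7×2.15 = 115.69 kPa.
Pore pressure: u = 9.81×(5.85 − 0) = 57.389 kPa.
Initial effective stress: σ'_0 = σ_v − u = 115.69 − 57.389 = 58.301 kPa.
Stress increase at mid-clay by the 2:1 spreading method:
Δσ = qBL/((B+z)(L+z)) = 249×3.4×4.6/((3.4+5.85)(4.6+5.85)) = 40.288 kPa
Final effective stress: σ'_f = 58.301 + 40.288 = 98.589 kPa.
σ'_f = 98.589 > σ'_p = 87.5 kPa, so the stress path crosses the preconsolidation pressure — recompression up to σ'_p, then virgin compression beyond:
S_c = H/(1+e₀)·[C_r·log₁₀(σ'_p/σ'_0) + C_c·log₁₀(σ'_f/σ'_p)]
    = 4.3/1.92 × [0.067×log₁₀(87.5/58.301) + 0.29×log₁₀(98.589/87.5)]
    = 2.2396 × [0.011814 + 0.015028] = 0.06012 m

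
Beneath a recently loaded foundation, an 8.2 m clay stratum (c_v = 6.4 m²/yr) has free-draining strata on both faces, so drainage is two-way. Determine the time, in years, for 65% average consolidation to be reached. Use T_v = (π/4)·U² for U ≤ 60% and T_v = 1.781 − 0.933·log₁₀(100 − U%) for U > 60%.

t ≈ 0.894 years

Drainage path length: H_d = H/2 = 4.1 m (double drainage).
U > 60%: T_v = 1.781 − 0.933·log₁₀(100 − 65) = 0.34038.
t = T_v·H_d²/c_v = 0.34038×4.1²/6.4 = 0.894 years.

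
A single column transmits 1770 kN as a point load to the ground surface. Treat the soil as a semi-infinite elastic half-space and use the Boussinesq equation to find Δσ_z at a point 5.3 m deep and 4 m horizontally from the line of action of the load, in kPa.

Δσ_z ≈ 9.75 kPa

Boussinesq vertical stress below a point load on an elastic half-space:
Δσ_z = 3P/(2πz²) · [1 + (r/z)²]^(−5/2)
r/z = 4/5.3 = 0.75472; [1+(r/z)²]^(−5/2) = 0.32399.
Δσ_z = 3×1770/(2π×5.3²) × 0.32399 = 30.086 × 0.32399 = 9.748 kPa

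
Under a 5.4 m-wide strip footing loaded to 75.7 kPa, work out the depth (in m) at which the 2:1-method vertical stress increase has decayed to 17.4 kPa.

z ≈ 18.1 m

2:1 spreading — at depth z the loaded area has grown by z in each plan dimension:
qB/(B+z) = Δσ_z ⇒ z = qB/Δσ_z − B = 75.7×5.4/17.4 − 5.4 = 18.09 m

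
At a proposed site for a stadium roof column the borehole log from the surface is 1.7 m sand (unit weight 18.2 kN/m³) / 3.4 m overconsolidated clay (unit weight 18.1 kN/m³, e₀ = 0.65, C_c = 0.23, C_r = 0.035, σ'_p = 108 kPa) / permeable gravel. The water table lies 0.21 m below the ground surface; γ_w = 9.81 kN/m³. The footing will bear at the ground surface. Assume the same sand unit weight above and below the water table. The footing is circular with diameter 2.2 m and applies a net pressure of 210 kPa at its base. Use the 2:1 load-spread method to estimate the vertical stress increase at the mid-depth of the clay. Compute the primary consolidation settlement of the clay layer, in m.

S_c ≈ 0.0227 m

Mid-depth of clay below the ground surface: z = 1.7 + 3.4/2 = 3.4 m.
Total vertical stress at mid-clay: σ_v = 18.2×1.7 + 18.1×1.7 = 61.71 kPa.
Pore pressure: u = 9.81×(3.4 − 0.21) = 31.294 kPa.
Initial effective stress: σ'_0 = σ_v − u = 61.71 − 31.294 = 30.416 kPa.
Stress increase at mid-clay by the 2:1 spreading method:
Δσ ≈ qD²/(D+z)² = 210×2.2²/(2.2+3.4)² = 32.411 kPa
Final effective stress: σ'_f = 30.416 + 32.411 = 62.827 kPa.
σ'_f = 62.827 ≤ σ'_p = 108 kPa, so the clay remains overconsolidated and only the recompression index applies:
S_c = C_r·H/(1+e₀)·log₁₀(σ'_f/σ'_0) = 0.035×3.4/1.65×log₁₀(62.827/30.416)
    = 0.072121 × 0.31504 = 0.02272 m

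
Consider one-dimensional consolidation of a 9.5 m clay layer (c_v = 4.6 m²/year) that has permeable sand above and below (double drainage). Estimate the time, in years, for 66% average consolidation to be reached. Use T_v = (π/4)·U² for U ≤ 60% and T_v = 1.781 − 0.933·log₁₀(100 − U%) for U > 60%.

Drainage path length: H_d = H/2 = 4.75 m (double drainage).
U > 60%: T_v = 1.781 − 0.933·log₁₀(100 − 66) = 0.35213.
t = T_v·H_d²/c_v = 0.35213×4.75²/4.6 = 1.727 years.

t ≈ 1.73 years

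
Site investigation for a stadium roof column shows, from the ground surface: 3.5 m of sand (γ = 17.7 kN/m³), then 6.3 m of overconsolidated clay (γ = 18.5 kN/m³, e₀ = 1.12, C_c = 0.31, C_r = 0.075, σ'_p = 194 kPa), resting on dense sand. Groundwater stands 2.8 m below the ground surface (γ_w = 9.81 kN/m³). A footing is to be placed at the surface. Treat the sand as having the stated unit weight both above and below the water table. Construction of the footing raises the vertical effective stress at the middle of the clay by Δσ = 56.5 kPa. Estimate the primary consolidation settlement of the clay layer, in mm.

S_c ≈ 50.5 mm

Mid-depth of clay below the ground surface: z = 3.5 + 6.3/2 = 6.65 m.
Total vertical stress at mid-clay: σ_v = 17.7×3.5 + 18.5×3.15 = 120.22 kPa.
Pore pressure: u = 9.81×(6.65 − 2.8) = 37.769 kPa.
Initial effective stress: σ'_0 = σ_v − u = 120.22 − 37.769 = 82.451 kPa.
Final effective stress: σ'_f = 82.451 + 56.5 = 138.95 kPa.
σ'_f = 138.95 ≤ σ'_p = 194 kPa, so the clay remains overconsolidated and only the recompression index applies:
S_c = C_r·H/(1+e₀)·log₁₀(σ'_f/σ'_0) = 0.075×6.3/2.12×log₁₀(138.95/82.451)
    = 0.22288 × 0.22666 = 0.05052 m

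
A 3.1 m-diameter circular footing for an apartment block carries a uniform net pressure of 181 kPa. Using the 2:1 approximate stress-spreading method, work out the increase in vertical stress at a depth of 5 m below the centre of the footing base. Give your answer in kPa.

By the 2:1 method the load spreads at 1 horizontal : 2 vertical, so at depth z the loaded area has grown by z in each plan dimension:
Δσ ≈ qD²/(D+z)² = 181×3.1²/(3.1+5)² = 26.511 kPa

Δσ_z ≈ 26.5 kPa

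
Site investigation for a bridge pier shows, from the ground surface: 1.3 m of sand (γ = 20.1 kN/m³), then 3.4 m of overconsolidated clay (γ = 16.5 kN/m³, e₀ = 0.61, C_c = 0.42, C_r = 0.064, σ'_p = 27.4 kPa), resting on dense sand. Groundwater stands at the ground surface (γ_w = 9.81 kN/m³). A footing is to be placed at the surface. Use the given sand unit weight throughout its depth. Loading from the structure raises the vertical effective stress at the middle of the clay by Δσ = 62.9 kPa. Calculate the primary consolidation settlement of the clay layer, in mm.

S_c ≈ 454 mm

Mid-depth of clay below the ground surface: z = 1.3 + 3.4/2 = 3 m.
Total vertical stress at mid-clay: σ_v = 20.1×1.3 + 16.5×1.7 = 54.18 kPa.
Pore pressure: u = 9.81×(3 − 0) = 29.43 kPa.
Initial effective stress: σ'_0 = σ_v − u = 54.18 − 29.43 = 24.75 kPa.
Final effective stress: σ'_f = 24.75 + 62.9 = 87.65 kPa.
σ'_f = 87.65 > σ'_p = 27.4 kPa, so the stress path crosses the preconsolidation pressure — recompression up to σ'_p, then virgin compression beyond:
S_c = H/(1+e₀)·[C_r·log₁₀(σ'_p/σ'_0) + C_c·log₁₀(σ'_f/σ'_p)]
    = 3.4/1.61 × [0.064×log₁₀(27.4/24.75) + 0.42×log₁₀(87.65/27.4)]
    = 2.1118 × [0.0028272 + 0.2121] = 0.4539 m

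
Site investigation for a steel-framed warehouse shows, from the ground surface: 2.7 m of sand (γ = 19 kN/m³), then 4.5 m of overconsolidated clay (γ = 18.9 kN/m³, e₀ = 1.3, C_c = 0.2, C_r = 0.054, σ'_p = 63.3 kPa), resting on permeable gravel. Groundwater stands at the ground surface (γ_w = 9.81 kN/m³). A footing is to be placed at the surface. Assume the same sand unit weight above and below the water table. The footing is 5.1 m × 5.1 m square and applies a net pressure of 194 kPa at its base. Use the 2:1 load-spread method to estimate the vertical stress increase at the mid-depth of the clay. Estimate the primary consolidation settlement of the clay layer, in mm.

S_c ≈ 84.8 mm

Mid-depth of clay below the ground surface: z = 2.7 + 4.5/2 = 4.95 m.
Total vertical stress at mid-clay: σ_v = 19×2.7 + 18.9×2.25 = 93.825 kPa.
Pore pressure: u = 9.81×(4.95 − 0) = 48.56 kPa.
Initial effective stress: σ'_0 = σ_v − u = 93.825 − 48.56 = 45.265 kPa.
Stress increase at mid-clay by the 2:1 spreading method:
Δσ = qBL/((B+z)(L+z)) = 194×5.1×5.1/((5.1+4.95)(5.1+4.95)) = 49.959 kPa
Final effective stress: σ'_f = 45.265 + 49.959 = 95.224 kPa.
σ'_f = 95.224 > σ'_p = 63.3 kPa, so the stress path crosses the preconsolidation pressure — recompression up to σ'_p, then virgin compression beyond:
S_c = H/(1+e₀)·[C_r·log₁₀(σ'_p/σ'_0) + C_c·log₁₀(σ'_f/σ'_p)]
    = 4.5/2.3 × [0.054×log₁₀(63.3/45.265) + 0.2×log₁₀(95.224/63.3)]
    = 1.9565 × [0.0078646 + 0.035469] = 0.08478 m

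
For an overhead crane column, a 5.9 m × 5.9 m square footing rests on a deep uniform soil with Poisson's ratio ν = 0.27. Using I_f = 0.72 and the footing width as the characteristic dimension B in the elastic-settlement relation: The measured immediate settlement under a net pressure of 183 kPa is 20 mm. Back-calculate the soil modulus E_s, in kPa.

E_s ≈ 36000 kPa

S_e = q·B·(1−ν²)/E_s · I_f  ⇒  E_s = q·B·(1−ν²)·I_f / S_e.
E_s = 183 × 5.9 × 0.9271 × 0.72 / 0.02 = 36040 kPa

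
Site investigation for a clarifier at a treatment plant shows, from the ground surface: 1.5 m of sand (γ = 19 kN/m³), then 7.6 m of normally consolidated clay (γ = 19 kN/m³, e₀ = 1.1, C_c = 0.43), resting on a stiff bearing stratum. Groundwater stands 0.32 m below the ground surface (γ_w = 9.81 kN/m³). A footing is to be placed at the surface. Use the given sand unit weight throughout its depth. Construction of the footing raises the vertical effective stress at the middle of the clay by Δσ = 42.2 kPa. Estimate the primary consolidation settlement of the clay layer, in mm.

Mid-depth of clay below the ground surface: z = 1.5 + 7.6/2 = 5.3 m.
Total vertical stress at mid-clay: σ_v = 19×1.5 + 19×3.8 = 100.7 kPa.
Pore pressure: u = 9.81×(5.3 − 0.32) = 48.854 kPa.
Initial effective stress: σ'_0 = σ_v − u = 100.7 − 48.854 = 51.846 kPa.
Final effective stress: σ'_f = σ'_0 + Δσ = 51.846 + 42.2 = 94.046 kPa.
Normally consolidated clay, so the full stress increment lies on the virgin compression line:
S_c = C_c·H/(1+e₀)·log₁₀(σ'_f/σ'_0) = 0.43×7.6/(1+1.1)×log₁₀(94.046/51.846)
    = 1.5562 × 0.25863 = 0.4025 m

S_c ≈ 402 mm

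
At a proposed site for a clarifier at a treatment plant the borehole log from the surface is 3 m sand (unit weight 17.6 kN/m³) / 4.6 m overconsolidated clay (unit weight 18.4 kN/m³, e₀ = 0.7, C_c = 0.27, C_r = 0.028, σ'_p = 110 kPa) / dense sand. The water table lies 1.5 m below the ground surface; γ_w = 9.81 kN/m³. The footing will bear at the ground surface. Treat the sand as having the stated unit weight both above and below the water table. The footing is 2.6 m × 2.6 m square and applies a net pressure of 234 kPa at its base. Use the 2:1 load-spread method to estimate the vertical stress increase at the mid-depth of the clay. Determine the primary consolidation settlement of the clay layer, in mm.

S_c ≈ 12 mm

Mid-depth of clay below the ground surface: z = 3 + 4.6/2 = 5.3 m.
Total vertical stress at mid-clay: σ_v = 17.6×3 + 18.4×2.3 = 95.12 kPa.
Pore pressure: u = 9.81×(5.3 − 1.5) = 37.278 kPa.
Initial effective stress: σ'_0 = σ_v − u = 95.12 − 37.278 = 57.842 kPa.
Stress increase at mid-clay by the 2:1 spreading method:
Δσ = qBL/((B+z)(L+z)) = 234×2.6×2.6/((2.6+5.3)(2.6+5.3)) = 25.346 kPa
Final effective stress: σ'_f = 57.842 + 25.346 = 83.188 kPa.
σ'_f = 83.188 ≤ σ'_p = 110 kPa, so the clay remains overconsolidated and only the recompression index applies:
S_c = C_r·H/(1+e₀)·log₁₀(σ'_f/σ'_0) = 0.028×4.6/1.7×log₁₀(83.188/57.842)
    = 0.075765 × 0.15782 = 0.01196 m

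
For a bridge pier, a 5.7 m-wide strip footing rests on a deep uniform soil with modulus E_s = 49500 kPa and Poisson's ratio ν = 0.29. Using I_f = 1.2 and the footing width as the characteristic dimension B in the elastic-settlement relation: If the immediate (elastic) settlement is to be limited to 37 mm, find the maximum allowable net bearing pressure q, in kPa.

q ≈ 292 kPa

S_e = q·B·(1−ν²)/E_s · I_f  ⇒  q = S_e·E_s / (B·(1−ν²)·I_f).
q = 0.037 × 49500 / (5.7 × 0.9159 × 1.2) = 292.3 kPa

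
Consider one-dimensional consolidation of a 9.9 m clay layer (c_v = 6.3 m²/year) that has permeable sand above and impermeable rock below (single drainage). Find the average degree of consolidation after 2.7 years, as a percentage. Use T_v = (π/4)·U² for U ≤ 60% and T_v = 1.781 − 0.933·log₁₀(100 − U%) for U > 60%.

Drainage path length: H_d = H = 9.9 m (single drainage).
T_v = c_v·t/H_d² = 6.3×2.7/9.9² = 0.17355.
T_v = 0.17355 corresponds to the U ≤ 60% branch:
U = √(4T_v/π) = 0.4701

U ≈ 47 %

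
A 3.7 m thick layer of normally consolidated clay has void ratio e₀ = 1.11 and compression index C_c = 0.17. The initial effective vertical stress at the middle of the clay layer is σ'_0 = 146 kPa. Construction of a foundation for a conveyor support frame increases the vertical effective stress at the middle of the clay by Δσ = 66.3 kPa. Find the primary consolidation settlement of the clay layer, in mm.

Final effective stress: σ'_f = σ'_0 + Δσ = 146 + 66.3 = 212.3 kPa.
Normally consolidated clay, so the full stress increment lies on the virgin compression line:
S_c = C_c·H/(1+e₀)·log₁₀(σ'_f/σ'_0) = 0.17×3.7/(1+1.11)×log₁₀(212.3/146)
    = 0.2981 × 0.1626 = 0.04847 m

S_c ≈ 48.5 mm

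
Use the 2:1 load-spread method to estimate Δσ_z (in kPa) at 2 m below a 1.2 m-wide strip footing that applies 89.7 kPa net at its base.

Δσ_z ≈ 33.6 kPa

By the 2:1 method the load spreads at 1 horizontal : 2 vertical, so at depth z the loaded area has grown by z in each plan dimension:
Δσ = qB/(B+z) = 89.7×1.2/(1.2+2) = 33.637 kPa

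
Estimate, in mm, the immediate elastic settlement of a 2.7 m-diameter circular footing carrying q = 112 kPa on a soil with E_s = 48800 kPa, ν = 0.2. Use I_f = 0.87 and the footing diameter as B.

Immediate (elastic) settlement: S_e = q·B·(1−ν²)/E_s · I_f.
S_e = 112 × 2.7 × (1 − 0.2²) / 48800 × 0.87
    = 112 × 2.7 × 0.96 / 48800 × 0.87
    = 0.005176 m = 5.176 mm

S_e ≈ 5.18 mm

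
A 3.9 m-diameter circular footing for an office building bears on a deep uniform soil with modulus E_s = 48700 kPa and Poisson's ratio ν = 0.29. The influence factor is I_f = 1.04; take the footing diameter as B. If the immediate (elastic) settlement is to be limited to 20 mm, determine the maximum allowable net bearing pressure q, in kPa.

S_e = q·B·(1−ν²)/E_s · I_f  ⇒  q = S_e·E_s / (B·(1−ν²)·I_f).
q = 0.02 × 48700 / (3.9 × 0.9159 × 1.04) = 262.2 kPa

q ≈ 262 kPa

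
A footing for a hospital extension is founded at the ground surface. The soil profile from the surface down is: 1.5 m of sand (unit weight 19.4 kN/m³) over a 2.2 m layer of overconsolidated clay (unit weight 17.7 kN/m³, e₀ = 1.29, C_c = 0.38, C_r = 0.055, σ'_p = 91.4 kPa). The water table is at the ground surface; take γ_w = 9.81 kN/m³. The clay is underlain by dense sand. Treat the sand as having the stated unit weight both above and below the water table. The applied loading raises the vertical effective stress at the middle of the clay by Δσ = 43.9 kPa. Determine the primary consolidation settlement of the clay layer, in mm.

S_c ≈ 24.5 mm

Mid-depth of clay below the ground surface: z = 1.5 + 2.2/2 = 2.6 m.
Total vertical stress at mid-clay: σ_v = 19.4×1.5 + 17.7×1.1 = 48.57 kPa.
Pore pressure: u = 9.81×(2.6 − 0) = 25.506 kPa.
Initial effective stress: σ'_0 = σ_v − u = 48.57 − 25.506 = 23.064 kPa.
Final effective stress: σ'_f = 23.064 + 43.9 = 66.964 kPa.
σ'_f = 66.964 ≤ σ'_p = 91.4 kPa, so the clay remains overconsolidated and only the recompression index applies:
S_c = C_r·H/(1+e₀)·log₁₀(σ'_f/σ'_0) = 0.055×2.2/2.29×log₁₀(66.964/23.064)
    = 0.052839 × 0.46291 = 0.02446 m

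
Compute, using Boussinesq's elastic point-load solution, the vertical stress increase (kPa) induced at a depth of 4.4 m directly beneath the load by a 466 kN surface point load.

Δσ_z ≈ 11.5 kPa

Boussinesq vertical stress below a point load on an elastic half-space:
Δσ_z = 3P/(2πz²) · [1 + (r/z)²]^(−5/2)
r/z = 0/4.4 = 0; [1+(r/z)²]^(−5/2) = 1.
Δσ_z = 3×466/(2π×4.4²) × 1 = 11.493 × 1 = 11.49 kPa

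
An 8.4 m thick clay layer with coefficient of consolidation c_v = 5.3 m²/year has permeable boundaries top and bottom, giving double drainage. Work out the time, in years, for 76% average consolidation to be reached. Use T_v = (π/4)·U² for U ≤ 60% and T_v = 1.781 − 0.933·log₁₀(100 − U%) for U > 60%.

t ≈ 1.64 years

Drainage path length: H_d = H/2 = 4.2 m (double drainage).
U > 60%: T_v = 1.781 − 0.933·log₁₀(100 − 76) = 0.49326.
t = T_v·H_d²/c_v = 0.49326×4.2²/5.3 = 1.642 years.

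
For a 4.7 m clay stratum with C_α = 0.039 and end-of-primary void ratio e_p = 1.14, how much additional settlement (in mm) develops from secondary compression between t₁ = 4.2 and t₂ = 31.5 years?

S_s ≈ 75 mm

Secondary compression: S_s = C_α·H/(1+e_p)·log₁₀(t₂/t₁)
S_s = 0.039×4.7/(1+1.14)×log₁₀(31.5/4.2)
    = 0.08565 × 0.8751 = 0.07495 m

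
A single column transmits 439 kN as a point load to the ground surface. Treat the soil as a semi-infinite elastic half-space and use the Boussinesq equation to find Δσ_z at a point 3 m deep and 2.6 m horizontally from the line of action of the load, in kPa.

Boussinesq vertical stress below a point load on an elastic half-space:
Δσ_z = 3P/(2πz²) · [1 + (r/z)²]^(−5/2)
r/z = 2.6/3 = 0.86667; [1+(r/z)²]^(−5/2) = 0.24644.
Δσ_z = 3×439/(2π×3²) × 0.24644 = 23.29 × 0.24644 = 5.74 kPa

Δσ_z ≈ 5.74 kPa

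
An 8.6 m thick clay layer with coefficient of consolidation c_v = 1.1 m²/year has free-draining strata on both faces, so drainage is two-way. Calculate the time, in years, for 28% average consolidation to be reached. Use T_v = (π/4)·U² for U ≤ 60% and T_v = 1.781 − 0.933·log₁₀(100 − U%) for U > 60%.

t ≈ 1.04 years

Drainage path length: H_d = H/2 = 4.3 m (double drainage).
U ≤ 60%: T_v = (π/4)·U² = (π/4)×0.28² = 0.061575.
t = T_v·H_d²/c_v = 0.061575×4.3²/1.1 = 1.035 years.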